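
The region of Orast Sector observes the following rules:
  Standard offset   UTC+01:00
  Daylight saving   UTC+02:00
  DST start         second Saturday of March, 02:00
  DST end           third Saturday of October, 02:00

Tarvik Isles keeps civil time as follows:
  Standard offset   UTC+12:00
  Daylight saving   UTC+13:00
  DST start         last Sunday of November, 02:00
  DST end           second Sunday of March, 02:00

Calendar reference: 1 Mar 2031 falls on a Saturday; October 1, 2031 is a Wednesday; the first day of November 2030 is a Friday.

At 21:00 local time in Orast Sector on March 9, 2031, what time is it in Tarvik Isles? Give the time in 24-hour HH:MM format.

07:00

1 March 2031 is a Saturday, so the first Saturday is March 1 and the second is March 8.
1 October 2031 is a Wednesday, so the first Saturday is October 4 and the third is October 18.
March 9, 2031 falls between 8 March and 18 October, so daylight saving is in effect and Orast Sector is at UTC+02:00.
21:00 Orast Sector − 2h = 19:00 UTC.
1 November 2030 is a Friday, so Sundays fall on 3, 10, 17, 24; the last is November 24.
1 March 2031 is a Saturday, so the first Sunday is March 2 and the second is March 9.
At the standard offset (UTC+12:00), 19:00 UTC + 12h = 07:00 Tarvik Isles standard time (rolling into the next day, 10 March 2031).
The standard-time date in Tarvik Isles, March 10, 2031, does not fall between 24 November 2030 and 9 March 2031, so daylight saving is not in effect and Tarvik Isles is at UTC+12:00.
19:00 UTC + 12h = 07:00 Tarvik Isles (rolling into the next day, 10 March 2031).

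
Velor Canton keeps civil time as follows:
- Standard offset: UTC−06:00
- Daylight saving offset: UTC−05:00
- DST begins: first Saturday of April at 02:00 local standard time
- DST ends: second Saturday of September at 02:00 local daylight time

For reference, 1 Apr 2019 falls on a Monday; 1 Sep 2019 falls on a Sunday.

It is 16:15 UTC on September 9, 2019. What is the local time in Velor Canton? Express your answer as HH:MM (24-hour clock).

11:15

1 April 2019 is a Monday, so the first Saturday is April 6.
1 September 2019 is a Sunday, so the first Saturday is September 7 and the second is September 14.
At the standard offset (UTC−06:00), 16:15 UTC − 6h = 10:15 Velor Canton standard time.
The standard-time date in Velor Canton, September 9, 2019, lies within the daylight-saving period (6 April – 14 September), so Velor Canton is on daylight time, UTC−05:00.
16:15 UTC − 5h = 11:15 local.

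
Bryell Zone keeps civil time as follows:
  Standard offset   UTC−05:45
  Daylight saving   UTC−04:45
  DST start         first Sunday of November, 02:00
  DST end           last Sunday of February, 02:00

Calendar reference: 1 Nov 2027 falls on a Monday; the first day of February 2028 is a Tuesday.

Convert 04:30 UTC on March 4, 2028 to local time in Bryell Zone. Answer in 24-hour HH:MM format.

22:45

1 November 2027 is a Monday, so the first Sunday is November 7.
1 February 2028 is a Tuesday, so Sundays fall on 6, 13, 20, 27; the last is February 27.
At the standard offset (UTC−05:45), 04:30 UTC − 5h45m = 22:45 Bryell Zone standard time (rolling into the previous day, 3 March 2028).
The standard-time date in Bryell Zone, March 3, 2028, is outside the daylight-saving period (7 November 2027 – 27 February 2028), so Bryell Zone is on standard time, UTC−05:45.
04:30 UTC − 5h45m = 22:45 local (rolling into the previous day, 3 March 2028).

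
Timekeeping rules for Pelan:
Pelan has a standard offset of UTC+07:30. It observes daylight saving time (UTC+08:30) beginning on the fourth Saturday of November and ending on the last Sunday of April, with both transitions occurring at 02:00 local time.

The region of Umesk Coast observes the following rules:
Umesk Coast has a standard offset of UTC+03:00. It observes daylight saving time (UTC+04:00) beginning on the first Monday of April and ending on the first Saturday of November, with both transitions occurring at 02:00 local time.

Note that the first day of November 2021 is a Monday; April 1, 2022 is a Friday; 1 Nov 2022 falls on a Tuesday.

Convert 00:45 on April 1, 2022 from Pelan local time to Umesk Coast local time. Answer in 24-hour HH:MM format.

1 November 2021 is a Monday, so the first Saturday is November 6 and the fourth is November 27.
1 April 2022 is a Friday, so Sundays fall on 3, 10, 17, 24; the last is April 24.
April 1, 2022 lies within the daylight-saving period (27 November 2021 – 24 April 2022), so Pelan is on daylight time, UTC+08:30.
00:45 Pelan − 8h30m = 16:15 UTC (rolling into the previous day, 31 March 2022).
1 April 2022 is a Friday, so the first Monday is April 4.
1 November 2022 is a Tuesday, so the first Saturday is November 5.
At the standard offset (UTC+03:00), 16:15 UTC + 3h = 19:15 Umesk Coast standard time.
Daylight saving runs 4 April – 5 November; the standard-time date in Umesk Coast, March 31, 2022, is outside that window, so Umesk Coast is on standard time at UTC+03:00.
16:15 UTC + 3h = 19:15 Umesk Coast.

19:15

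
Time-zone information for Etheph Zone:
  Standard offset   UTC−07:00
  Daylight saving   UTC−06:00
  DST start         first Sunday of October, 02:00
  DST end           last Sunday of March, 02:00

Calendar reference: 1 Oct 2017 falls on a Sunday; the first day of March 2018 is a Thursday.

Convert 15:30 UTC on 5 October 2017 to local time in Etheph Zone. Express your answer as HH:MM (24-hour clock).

09:30

1 October 2017 is a Sunday, so the first Sunday is October 1.
1 March 2018 is a Thursday, so Sundays fall on 4, 11, 18, 25; the last is March 25.
At the standard offset (UTC−07:00), 15:30 UTC − 7h = 08:30 Etheph Zone standard time.
The standard-time date in Etheph Zone, 5 October 2017, lies within the daylight-saving period (1 October 2017 – 25 March 2018), so Etheph Zone is on daylight time, UTC−06:00.
15:30 UTC − 6h = 09:30 local.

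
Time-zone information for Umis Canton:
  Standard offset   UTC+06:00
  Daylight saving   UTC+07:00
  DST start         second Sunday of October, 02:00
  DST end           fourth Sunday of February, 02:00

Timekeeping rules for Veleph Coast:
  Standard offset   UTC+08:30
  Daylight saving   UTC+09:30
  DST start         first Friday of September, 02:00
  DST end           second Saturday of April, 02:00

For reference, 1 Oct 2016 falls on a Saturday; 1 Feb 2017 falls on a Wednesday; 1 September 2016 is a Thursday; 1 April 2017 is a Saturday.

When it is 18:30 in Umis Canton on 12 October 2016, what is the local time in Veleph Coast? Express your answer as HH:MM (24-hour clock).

21:00

1 October 2016 is a Saturday, so the first Sunday is October 2 and the second is October 9.
1 February 2017 is a Wednesday, so the first Sunday is February 5 and the fourth is February 26.
12 October 2016 lies within the daylight-saving period (9 October 2016 – 26 February 2017), so Umis Canton is on daylight time, UTC+07:00.
18:30 Umis Canton − 7h = 11:30 UTC.
1 September 2016 is a Thursday, so the first Friday is September 2.
1 April 2017 is a Saturday, so the first Saturday is April 1 and the second is April 8.
At the standard offset (UTC+08:30), 11:30 UTC + 8h30m = 20:00 Veleph Coast standard time.
The standard-time date in Veleph Coast, 12 October 2016, lies within the daylight-saving period (2 September 2016 – 8 April 2017), so Veleph Coast is on daylight time, UTC+09:30.
11:30 UTC + 9h30m = 21:00 Veleph Coast.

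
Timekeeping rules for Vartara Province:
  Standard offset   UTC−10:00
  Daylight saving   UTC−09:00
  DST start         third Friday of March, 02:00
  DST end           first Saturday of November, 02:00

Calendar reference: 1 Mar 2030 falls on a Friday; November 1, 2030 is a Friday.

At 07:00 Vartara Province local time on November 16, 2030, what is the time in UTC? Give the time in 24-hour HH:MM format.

17:00

1 March 2030 is a Friday, so the first Friday is March 1 and the third is March 15.
1 November 2030 is a Friday, so the first Saturday is November 2.
November 16, 2030 does not fall between 15 March and 2 November, so daylight saving is not in effect and Vartara Province is at UTC−10:00.
07:00 local + 10h = 17:00 UTC.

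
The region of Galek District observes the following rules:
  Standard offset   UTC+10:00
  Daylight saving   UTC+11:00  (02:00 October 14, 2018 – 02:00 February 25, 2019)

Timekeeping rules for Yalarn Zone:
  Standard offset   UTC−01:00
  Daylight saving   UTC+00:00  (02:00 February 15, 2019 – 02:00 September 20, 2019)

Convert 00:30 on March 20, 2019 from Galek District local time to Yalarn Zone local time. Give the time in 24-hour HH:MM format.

March 20, 2019 does not fall between 14 October 2018 and 25 February 2019, so daylight saving is not in effect and Galek District is at UTC+10:00.
00:30 Galek District − 10h = 14:30 UTC (rolling into the previous day, 19 March 2019).
At the standard offset (UTC−01:00), 14:30 UTC − 1h = 13:30 Yalarn Zone standard time.
Daylight saving runs 15 February – 20 September; the standard-time date in Yalarn Zone, March 19, 2019, is inside that window, so Yalarn Zone is at UTC+00:00.
14:30 UTC + 0h = 14:30 Yalarn Zone.

14:30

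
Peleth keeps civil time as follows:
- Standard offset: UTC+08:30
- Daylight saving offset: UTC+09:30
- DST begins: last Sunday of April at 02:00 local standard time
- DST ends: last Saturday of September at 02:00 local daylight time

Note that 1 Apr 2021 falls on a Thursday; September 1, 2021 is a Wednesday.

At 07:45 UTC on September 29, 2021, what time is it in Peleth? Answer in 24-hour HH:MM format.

1 April 2021 is a Thursday, so Sundays fall on 4, 11, 18, 25; the last is April 25.
1 September 2021 is a Wednesday, so Saturdays fall on 4, 11, 18, 25; the last is September 25.
At the standard offset (UTC+08:30), 07:45 UTC + 8h30m = 16:15 Peleth standard time.
Daylight saving runs 25 April – 25 September; the standard-time date in Peleth, September 29, 2021, is outside that window, so Peleth is on standard time at UTC+08:30.
07:45 UTC + 8h30m = 16:15 local.

16:15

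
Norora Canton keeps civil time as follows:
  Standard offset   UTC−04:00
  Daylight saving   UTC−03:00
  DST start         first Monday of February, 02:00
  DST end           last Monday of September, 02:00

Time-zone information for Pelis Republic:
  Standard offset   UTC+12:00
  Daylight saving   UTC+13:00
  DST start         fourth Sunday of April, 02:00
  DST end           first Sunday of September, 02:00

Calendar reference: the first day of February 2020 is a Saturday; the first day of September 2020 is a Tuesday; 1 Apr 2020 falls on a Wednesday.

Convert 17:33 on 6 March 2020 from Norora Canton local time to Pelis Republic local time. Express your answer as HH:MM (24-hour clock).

08:33

1 February 2020 is a Saturday, so the first Monday is February 3.
1 September 2020 is a Tuesday, so Mondays fall on 7, 14, 21, 28; the last is September 28.
Daylight saving runs 3 February – 28 September; 6 March 2020 is inside that window, so Norora Canton is at UTC−03:00.
17:33 Norora Canton + 3h = 20:33 UTC.
1 April 2020 is a Wednesday, so the first Sunday is April 5 and the fourth is April 26.
1 September 2020 is a Tuesday, so the first Sunday is September 6.
At the standard offset (UTC+12:00), 20:33 UTC + 12h = 08:33 Pelis Republic standard time (rolling into the next day, 7 March 2020).
The standard-time date in Pelis Republic, 7 March 2020, does not fall between 26 April and 6 September, so daylight saving is not in effect and Pelis Republic is at UTC+12:00.
20:33 UTC + 12h = 08:33 Pelis Republic (rolling into the next day, 7 March 2020).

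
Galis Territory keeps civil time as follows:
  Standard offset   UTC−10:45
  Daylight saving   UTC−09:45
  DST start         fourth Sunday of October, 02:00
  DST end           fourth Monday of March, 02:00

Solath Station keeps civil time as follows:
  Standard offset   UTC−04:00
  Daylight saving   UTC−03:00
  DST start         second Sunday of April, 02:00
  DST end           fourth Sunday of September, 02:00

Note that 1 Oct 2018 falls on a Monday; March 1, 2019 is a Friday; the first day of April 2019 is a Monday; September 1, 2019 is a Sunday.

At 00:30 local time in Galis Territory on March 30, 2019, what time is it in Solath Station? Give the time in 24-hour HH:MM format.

1 October 2018 is a Monday, so the first Sunday is October 7 and the fourth is October 28.
1 March 2019 is a Friday, so the first Monday is March 4 and the fourth is March 25.
March 30, 2019 is outside the daylight-saving period (28 October 2018 – 25 March 2019), so Galis Territory is on standard time, UTC−10:45.
00:30 Galis Territory + 10h45m = 11:15 UTC.
1 April 2019 is a Monday, so the first Sunday is April 7 and the second is April 14.
1 September 2019 is a Sunday, so the first Sunday is September 1 and the fourth is September 22.
At the standard offset (UTC−04:00), 11:15 UTC − 4h = 07:15 Solath Station standard time.
The standard-time date in Solath Station, March 30, 2019, does not fall between 14 April and 22 September, so daylight saving is not in effect and Solath Station is at UTC−04:00.
11:15 UTC − 4h = 07:15 Solath Station.

07:15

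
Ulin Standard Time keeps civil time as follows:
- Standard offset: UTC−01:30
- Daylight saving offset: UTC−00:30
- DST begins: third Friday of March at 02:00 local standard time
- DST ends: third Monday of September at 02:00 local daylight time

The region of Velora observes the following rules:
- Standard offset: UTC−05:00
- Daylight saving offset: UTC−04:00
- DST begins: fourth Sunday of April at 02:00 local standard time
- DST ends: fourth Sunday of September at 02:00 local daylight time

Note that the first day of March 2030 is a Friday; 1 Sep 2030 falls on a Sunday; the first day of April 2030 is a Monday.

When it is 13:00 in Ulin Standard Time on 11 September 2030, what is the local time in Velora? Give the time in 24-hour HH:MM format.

09:30

1 March 2030 is a Friday, so the first Friday is March 1 and the third is March 15.
1 September 2030 is a Sunday, so the first Monday is September 2 and the third is September 16.
Daylight saving runs 15 March – 16 September; 11 September 2030 is inside that window, so Ulin Standard Time is at UTC−00:30.
13:00 Ulin Standard Time + 0h30m = 13:30 UTC.
1 April 2030 is a Monday, so the first Sunday is April 7 and the fourth is April 28.
1 September 2030 is a Sunday, so the first Sunday is September 1 and the fourth is September 22.
At the standard offset (UTC−05:00), 13:30 UTC − 5h = 08:30 Velora standard time.
The standard-time date in Velora, 11 September 2030, lies within the daylight-saving period (28 April – 22 September), so Velora is on daylight time, UTC−04:00.
13:30 UTC − 4h = 09:30 Velora.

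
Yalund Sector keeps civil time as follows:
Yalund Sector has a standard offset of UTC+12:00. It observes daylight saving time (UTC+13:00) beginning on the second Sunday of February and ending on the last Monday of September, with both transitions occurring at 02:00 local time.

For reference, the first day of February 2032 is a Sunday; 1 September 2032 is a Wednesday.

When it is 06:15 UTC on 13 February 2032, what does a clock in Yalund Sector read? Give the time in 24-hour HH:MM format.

19:15

1 February 2032 is a Sunday, so the first Sunday is February 1 and the second is February 8.
1 September 2032 is a Wednesday, so Mondays fall on 6, 13, 20, 27; the last is September 27.
At the standard offset (UTC+12:00), 06:15 UTC + 12h = 18:15 Yalund Sector standard time.
Daylight saving runs 8 February – 27 September; the standard-time date in Yalund Sector, 13 February 2032, is inside that window, so Yalund Sector is at UTC+13:00.
06:15 UTC + 13h = 19:15 local.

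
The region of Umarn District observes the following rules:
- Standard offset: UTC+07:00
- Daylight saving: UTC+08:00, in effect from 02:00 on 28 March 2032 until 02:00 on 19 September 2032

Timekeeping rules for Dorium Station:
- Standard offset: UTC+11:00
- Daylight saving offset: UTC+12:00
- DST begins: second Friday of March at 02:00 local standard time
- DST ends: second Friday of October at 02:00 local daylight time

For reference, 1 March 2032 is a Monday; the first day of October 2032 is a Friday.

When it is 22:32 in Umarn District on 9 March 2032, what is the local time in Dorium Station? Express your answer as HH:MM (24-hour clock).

9 March 2032 is outside the daylight-saving period (28 March – 19 September), so Umarn District is on standard time, UTC+07:00.
22:32 Umarn District − 7h = 15:32 UTC.
1 March 2032 is a Monday, so the first Friday is March 5 and the second is March 12.
1 October 2032 is a Friday, so the first Friday is October 1 and the second is October 8.
At the standard offset (UTC+11:00), 15:32 UTC + 11h = 02:32 Dorium Station standard time (rolling into the next day, 10 March 2032).
The standard-time date in Dorium Station, 10 March 2032, does not fall between 12 March and 8 October, so daylight saving is not in effect and Dorium Station is at UTC+11:00.
15:32 UTC + 11h = 02:32 Dorium Station (rolling into the next day, 10 March 2032).

02:32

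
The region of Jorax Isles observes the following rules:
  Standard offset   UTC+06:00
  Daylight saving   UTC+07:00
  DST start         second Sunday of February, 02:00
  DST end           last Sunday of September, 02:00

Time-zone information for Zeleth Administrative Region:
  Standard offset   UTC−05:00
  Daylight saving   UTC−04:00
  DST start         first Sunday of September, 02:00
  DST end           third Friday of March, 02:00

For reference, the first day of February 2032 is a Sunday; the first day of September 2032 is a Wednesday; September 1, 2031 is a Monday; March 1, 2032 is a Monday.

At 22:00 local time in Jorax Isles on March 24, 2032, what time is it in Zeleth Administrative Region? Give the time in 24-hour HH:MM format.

10:00

1 February 2032 is a Sunday, so the first Sunday is February 1 and the second is February 8.
1 September 2032 is a Wednesday, so Sundays fall on 5, 12, 19, 26; the last is September 26.
Daylight saving runs 8 February – 26 September; March 24, 2032 is inside that window, so Jorax Isles is at UTC+07:00.
22:00 Jorax Isles − 7h = 15:00 UTC.
1 September 2031 is a Monday, so the first Sunday is September 7.
1 March 2032 is a Monday, so the first Friday is March 5 and the third is March 19.
At the standard offset (UTC−05:00), 15:00 UTC − 5h = 10:00 Zeleth Administrative Region standard time.
The standard-time date in Zeleth Administrative Region, March 24, 2032, does not fall between 7 September 2031 and 19 March 2032, so daylight saving is not in effect and Zeleth Administrative Region is at UTC−05:00.
15:00 UTC − 5h = 10:00 Zeleth Administrative Region.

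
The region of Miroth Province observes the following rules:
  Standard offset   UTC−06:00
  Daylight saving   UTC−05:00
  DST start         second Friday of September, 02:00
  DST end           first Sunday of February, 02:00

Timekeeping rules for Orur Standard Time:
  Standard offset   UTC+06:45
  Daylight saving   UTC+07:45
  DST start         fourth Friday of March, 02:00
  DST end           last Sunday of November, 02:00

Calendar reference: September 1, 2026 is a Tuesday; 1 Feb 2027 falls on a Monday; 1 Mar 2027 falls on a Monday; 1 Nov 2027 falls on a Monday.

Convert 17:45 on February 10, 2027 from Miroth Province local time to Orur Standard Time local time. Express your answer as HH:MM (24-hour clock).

1 September 2026 is a Tuesday, so the first Friday is September 4 and the second is September 11.
1 February 2027 is a Monday, so the first Sunday is February 7.
Daylight saving runs 11 September 2026 – 7 February 2027; February 10, 2027 is outside that window, so Miroth Province is on standard time at UTC−06:00.
17:45 Miroth Province + 6h = 23:45 UTC.
1 March 2027 is a Monday, so the first Friday is March 5 and the fourth is March 26.
1 November 2027 is a Monday, so Sundays fall on 7, 14, 21, 28; the last is November 28.
At the standard offset (UTC+06:45), 23:45 UTC + 6h45m = 06:30 Orur Standard Time standard time (rolling into the next day, 11 February 2027).
Daylight saving runs 26 March – 28 November; the standard-time date in Orur Standard Time, February 11, 2027, is outside that window, so Orur Standard Time is on standard time at UTC+06:45.
23:45 UTC + 6h45m = 06:30 Orur Standard Time (rolling into the next day, 11 February 2027).

06:30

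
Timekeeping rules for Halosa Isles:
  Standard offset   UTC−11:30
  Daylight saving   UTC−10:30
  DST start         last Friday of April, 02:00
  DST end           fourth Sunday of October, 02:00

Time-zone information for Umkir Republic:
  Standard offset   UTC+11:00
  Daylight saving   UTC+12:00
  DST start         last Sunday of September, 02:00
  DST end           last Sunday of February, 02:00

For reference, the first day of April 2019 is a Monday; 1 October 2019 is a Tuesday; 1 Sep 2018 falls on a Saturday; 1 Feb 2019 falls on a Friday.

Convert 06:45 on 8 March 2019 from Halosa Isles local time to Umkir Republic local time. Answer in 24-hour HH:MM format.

05:15

1 April 2019 is a Monday, so Fridays fall on 5, 12, 19, 26; the last is April 26.
1 October 2019 is a Tuesday, so the first Sunday is October 6 and the fourth is October 27.
8 March 2019 does not fall between 26 April and 27 October, so daylight saving is not in effect and Halosa Isles is at UTC−11:30.
06:45 Halosa Isles + 11h30m = 18:15 UTC.
1 September 2018 is a Saturday, so Sundays fall on 2, 9, 16, 23, 30; the last is September 30.
1 February 2019 is a Friday, so Sundays fall on 3, 10, 17, 24; the last is February 24.
At the standard offset (UTC+11:00), 18:15 UTC + 11h = 05:15 Umkir Republic standard time (rolling into the next day, 9 March 2019).
The standard-time date in Umkir Republic, 9 March 2019, is outside the daylight-saving period (30 September 2018 – 24 February 2019), so Umkir Republic is on standard time, UTC+11:00.
18:15 UTC + 11h = 05:15 Umkir Republic (rolling into the next day, 9 March 2019).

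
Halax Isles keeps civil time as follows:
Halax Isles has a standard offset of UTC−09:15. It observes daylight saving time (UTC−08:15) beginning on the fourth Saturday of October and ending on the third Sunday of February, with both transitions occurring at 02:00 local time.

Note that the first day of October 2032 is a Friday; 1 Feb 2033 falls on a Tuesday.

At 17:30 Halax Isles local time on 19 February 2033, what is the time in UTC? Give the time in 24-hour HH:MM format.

01:45

1 October 2032 is a Friday, so the first Saturday is October 2 and the fourth is October 23.
1 February 2033 is a Tuesday, so the first Sunday is February 6 and the third is February 20.
Daylight saving runs 23 October 2032 – 20 February 2033; 19 February 2033 is inside that window, so Halax Isles is at UTC−08:15.
17:30 local + 8h15m = 01:45 UTC (rolling into the next day, 20 February 2033).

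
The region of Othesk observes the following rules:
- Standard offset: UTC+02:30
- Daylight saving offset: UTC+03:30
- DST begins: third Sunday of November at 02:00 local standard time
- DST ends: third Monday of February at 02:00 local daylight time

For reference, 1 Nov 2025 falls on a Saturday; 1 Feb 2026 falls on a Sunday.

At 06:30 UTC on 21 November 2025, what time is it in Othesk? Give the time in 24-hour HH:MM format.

1 November 2025 is a Saturday, so the first Sunday is November 2 and the third is November 16.
1 February 2026 is a Sunday, so the first Monday is February 2 and the third is February 16.
At the standard offset (UTC+02:30), 06:30 UTC + 2h30m = 09:00 Othesk standard time.
The standard-time date in Othesk, 21 November 2025, falls between 16 November 2025 and 16 February 2026, so daylight saving is in effect and Othesk is at UTC+03:30.
06:30 UTC + 3h30m = 10:00 local.

10:00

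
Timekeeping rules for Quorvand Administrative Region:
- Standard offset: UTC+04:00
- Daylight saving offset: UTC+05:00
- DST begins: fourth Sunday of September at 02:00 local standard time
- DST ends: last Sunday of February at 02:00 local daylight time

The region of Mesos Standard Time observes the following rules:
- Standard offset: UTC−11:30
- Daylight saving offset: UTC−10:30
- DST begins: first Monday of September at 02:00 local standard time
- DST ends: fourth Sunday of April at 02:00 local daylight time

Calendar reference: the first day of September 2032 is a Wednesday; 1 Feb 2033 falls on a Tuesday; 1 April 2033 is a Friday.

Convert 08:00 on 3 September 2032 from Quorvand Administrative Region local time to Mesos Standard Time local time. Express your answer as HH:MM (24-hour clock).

1 September 2032 is a Wednesday, so the first Sunday is September 5 and the fourth is September 26.
1 February 2033 is a Tuesday, so Sundays fall on 6, 13, 20, 27; the last is February 27.
Daylight saving runs 26 September 2032 – 27 February 2033; 3 September 2032 is outside that window, so Quorvand Administrative Region is on standard time at UTC+04:00.
08:00 Quorvand Administrative Region − 4h = 04:00 UTC.
1 September 2032 is a Wednesday, so the first Monday is September 6.
1 April 2033 is a Friday, so the first Sunday is April 3 and the fourth is April 24.
At the standard offset (UTC−11:30), 04:00 UTC − 11h30m = 16:30 Mesos Standard Time standard time (rolling into the previous day, 2 September 2032).
The standard-time date in Mesos Standard Time, 2 September 2032, does not fall between 6 September 2032 and 24 April 2033, so daylight saving is not in effect and Mesos Standard Time is at UTC−11:30.
04:00 UTC − 11h30m = 16:30 Mesos Standard Time (rolling into the previous day, 2 September 2032).

16:30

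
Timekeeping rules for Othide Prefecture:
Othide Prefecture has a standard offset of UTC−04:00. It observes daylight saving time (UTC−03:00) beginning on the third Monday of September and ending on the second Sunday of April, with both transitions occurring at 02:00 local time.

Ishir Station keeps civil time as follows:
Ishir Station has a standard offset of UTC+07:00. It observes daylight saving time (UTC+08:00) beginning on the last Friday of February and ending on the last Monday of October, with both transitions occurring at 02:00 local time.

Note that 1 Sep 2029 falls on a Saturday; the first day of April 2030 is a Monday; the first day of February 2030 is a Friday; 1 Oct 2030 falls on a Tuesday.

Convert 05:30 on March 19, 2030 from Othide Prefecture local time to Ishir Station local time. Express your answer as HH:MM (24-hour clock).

16:30

1 September 2029 is a Saturday, so the first Monday is September 3 and the third is September 17.
1 April 2030 is a Monday, so the first Sunday is April 7 and the second is April 14.
March 19, 2030 lies within the daylight-saving period (17 September 2029 – 14 April 2030), so Othide Prefecture is on daylight time, UTC−03:00.
05:30 Othide Prefecture + 3h = 08:30 UTC.
1 February 2030 is a Friday, so Fridays fall on 1, 8, 15, 22; the last is February 22.
1 October 2030 is a Tuesday, so Mondays fall on 7, 14, 21, 28; the last is October 28.
At the standard offset (UTC+07:00), 08:30 UTC + 7h = 15:30 Ishir Station standard time.
The standard-time date in Ishir Station, March 19, 2030, lies within the daylight-saving period (22 February – 28 October), so Ishir Station is on daylight time, UTC+08:00.
08:30 UTC + 8h = 16:30 Ishir Station.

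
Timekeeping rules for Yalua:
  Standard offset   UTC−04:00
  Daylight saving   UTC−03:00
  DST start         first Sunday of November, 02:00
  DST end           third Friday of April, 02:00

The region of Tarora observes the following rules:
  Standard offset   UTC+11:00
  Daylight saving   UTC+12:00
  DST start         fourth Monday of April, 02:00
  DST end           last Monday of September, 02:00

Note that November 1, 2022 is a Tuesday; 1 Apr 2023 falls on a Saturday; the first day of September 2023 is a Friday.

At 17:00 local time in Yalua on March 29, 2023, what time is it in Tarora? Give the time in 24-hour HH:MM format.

1 November 2022 is a Tuesday, so the first Sunday is November 6.
1 April 2023 is a Saturday, so the first Friday is April 7 and the third is April 21.
March 29, 2023 lies within the daylight-saving period (6 November 2022 – 21 April 2023), so Yalua is on daylight time, UTC−03:00.
17:00 Yalua + 3h = 20:00 UTC.
1 April 2023 is a Saturday, so the first Monday is April 3 and the fourth is April 24.
1 September 2023 is a Friday, so Mondays fall on 4, 11, 18, 25; the last is September 25.
At the standard offset (UTC+11:00), 20:00 UTC + 11h = 07:00 Tarora standard time (rolling into the next day, 30 March 2023).
The standard-time date in Tarora, March 30, 2023, is outside the daylight-saving period (24 April – 25 September), so Tarora is on standard time, UTC+11:00.
20:00 UTC + 11h = 07:00 Tarora (rolling into the next day, 30 March 2023).

07:00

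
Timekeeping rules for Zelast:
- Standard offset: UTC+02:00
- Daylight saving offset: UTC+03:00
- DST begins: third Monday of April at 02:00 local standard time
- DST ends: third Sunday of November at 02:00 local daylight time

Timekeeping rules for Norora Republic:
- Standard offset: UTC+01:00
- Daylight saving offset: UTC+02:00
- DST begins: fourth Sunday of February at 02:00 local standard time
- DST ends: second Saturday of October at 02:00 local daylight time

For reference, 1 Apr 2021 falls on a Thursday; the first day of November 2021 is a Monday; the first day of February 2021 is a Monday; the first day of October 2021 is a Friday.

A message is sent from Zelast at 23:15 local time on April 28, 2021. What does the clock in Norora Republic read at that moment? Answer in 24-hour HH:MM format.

22:15

1 April 2021 is a Thursday, so the first Monday is April 5 and the third is April 19.
1 November 2021 is a Monday, so the first Sunday is November 7 and the third is November 21.
April 28, 2021 lies within the daylight-saving period (19 April – 21 November), so Zelast is on daylight time, UTC+03:00.
23:15 Zelast − 3h = 20:15 UTC.
1 February 2021 is a Monday, so the first Sunday is February 7 and the fourth is February 28.
1 October 2021 is a Friday, so the first Saturday is October 2 and the second is October 9.
At the standard offset (UTC+01:00), 20:15 UTC + 1h = 21:15 Norora Republic standard time.
The standard-time date in Norora Republic, April 28, 2021, lies within the daylight-saving period (28 February – 9 October), so Norora Republic is on daylight time, UTC+02:00.
20:15 UTC + 2h = 22:15 Norora Republic.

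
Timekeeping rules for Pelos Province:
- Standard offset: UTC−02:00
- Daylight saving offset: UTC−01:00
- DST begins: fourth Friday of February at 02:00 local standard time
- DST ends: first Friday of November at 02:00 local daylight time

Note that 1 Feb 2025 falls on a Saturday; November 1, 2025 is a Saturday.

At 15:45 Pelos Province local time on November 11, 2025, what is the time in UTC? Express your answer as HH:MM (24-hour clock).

1 February 2025 is a Saturday, so the first Friday is February 7 and the fourth is February 28.
1 November 2025 is a Saturday, so the first Friday is November 7.
November 11, 2025 does not fall between 28 February and 7 November, so daylight saving is not in effect and Pelos Province is at UTC−02:00.
15:45 local + 2h = 17:45 UTC.

17:45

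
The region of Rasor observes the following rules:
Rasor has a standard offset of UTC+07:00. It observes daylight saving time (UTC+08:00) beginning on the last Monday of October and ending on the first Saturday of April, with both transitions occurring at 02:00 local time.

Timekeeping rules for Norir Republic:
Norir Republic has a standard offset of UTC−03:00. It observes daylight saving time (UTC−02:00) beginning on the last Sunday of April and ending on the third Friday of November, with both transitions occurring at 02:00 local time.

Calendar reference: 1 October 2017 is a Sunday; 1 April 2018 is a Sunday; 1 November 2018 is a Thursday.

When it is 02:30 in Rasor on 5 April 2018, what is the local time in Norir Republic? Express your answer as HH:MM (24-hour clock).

15:30

1 October 2017 is a Sunday, so Mondays fall on 2, 9, 16, 23, 30; the last is October 30.
1 April 2018 is a Sunday, so the first Saturday is April 7.
5 April 2018 lies within the daylight-saving period (30 October 2017 – 7 April 2018), so Rasor is on daylight time, UTC+08:00.
02:30 Rasor − 8h = 18:30 UTC (rolling into the previous day, 4 April 2018).
1 April 2018 is a Sunday, so Sundays fall on 1, 8, 15, 22, 29; the last is April 29.
1 November 2018 is a Thursday, so the first Friday is November 2 and the third is November 16.
At the standard offset (UTC−03:00), 18:30 UTC − 3h = 15:30 Norir Republic standard time.
The standard-time date in Norir Republic, 4 April 2018, is outside the daylight-saving period (29 April – 16 November), so Norir Republic is on standard time, UTC−03:00.
18:30 UTC − 3h = 15:30 Norir Republic.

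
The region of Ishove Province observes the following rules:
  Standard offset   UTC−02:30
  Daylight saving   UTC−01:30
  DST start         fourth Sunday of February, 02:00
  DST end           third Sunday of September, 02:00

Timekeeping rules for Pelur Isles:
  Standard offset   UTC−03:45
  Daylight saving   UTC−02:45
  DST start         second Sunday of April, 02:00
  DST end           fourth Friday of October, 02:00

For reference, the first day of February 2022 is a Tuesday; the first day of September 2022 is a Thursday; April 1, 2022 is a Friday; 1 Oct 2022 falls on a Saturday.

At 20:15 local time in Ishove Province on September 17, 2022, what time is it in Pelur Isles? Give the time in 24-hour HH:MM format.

1 February 2022 is a Tuesday, so the first Sunday is February 6 and the fourth is February 27.
1 September 2022 is a Thursday, so the first Sunday is September 4 and the third is September 18.
September 17, 2022 lies within the daylight-saving period (27 February – 18 September), so Ishove Province is on daylight time, UTC−01:30.
20:15 Ishove Province + 1h30m = 21:45 UTC.
1 April 2022 is a Friday, so the first Sunday is April 3 and the second is April 10.
1 October 2022 is a Saturday, so the first Friday is October 7 and the fourth is October 28.
At the standard offset (UTC−03:45), 21:45 UTC − 3h45m = 18:00 Pelur Isles standard time.
The standard-time date in Pelur Isles, September 17, 2022, falls between 10 April and 28 October, so daylight saving is in effect and Pelur Isles is at UTC−02:45.
21:45 UTC − 2h45m = 19:00 Pelur Isles.

19:00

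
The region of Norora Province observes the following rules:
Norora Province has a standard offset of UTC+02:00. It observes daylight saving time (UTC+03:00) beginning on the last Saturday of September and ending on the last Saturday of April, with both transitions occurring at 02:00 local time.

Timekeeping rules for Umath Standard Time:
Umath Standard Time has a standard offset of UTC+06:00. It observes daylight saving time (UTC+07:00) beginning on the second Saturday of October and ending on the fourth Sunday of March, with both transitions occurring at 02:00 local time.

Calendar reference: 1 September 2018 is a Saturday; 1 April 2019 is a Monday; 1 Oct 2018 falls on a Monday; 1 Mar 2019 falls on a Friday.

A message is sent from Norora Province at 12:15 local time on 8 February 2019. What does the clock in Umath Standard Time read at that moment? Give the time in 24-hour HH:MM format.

16:15

1 September 2018 is a Saturday, so Saturdays fall on 1, 8, 15, 22, 29; the last is September 29.
1 April 2019 is a Monday, so Saturdays fall on 6, 13, 20, 27; the last is April 27.
8 February 2019 falls between 29 September 2018 and 27 April 2019, so daylight saving is in effect and Norora Province is at UTC+03:00.
12:15 Norora Province − 3h = 09:15 UTC.
1 October 2018 is a Monday, so the first Saturday is October 6 and the second is October 13.
1 March 2019 is a Friday, so the first Sunday is March 3 and the fourth is March 24.
At the standard offset (UTC+06:00), 09:15 UTC + 6h = 15:15 Umath Standard Time standard time.
The standard-time date in Umath Standard Time, 8 February 2019, lies within the daylight-saving period (13 October 2018 – 24 March 2019), so Umath Standard Time is on daylight time, UTC+07:00.
09:15 UTC + 7h = 16:15 Umath Standard Time.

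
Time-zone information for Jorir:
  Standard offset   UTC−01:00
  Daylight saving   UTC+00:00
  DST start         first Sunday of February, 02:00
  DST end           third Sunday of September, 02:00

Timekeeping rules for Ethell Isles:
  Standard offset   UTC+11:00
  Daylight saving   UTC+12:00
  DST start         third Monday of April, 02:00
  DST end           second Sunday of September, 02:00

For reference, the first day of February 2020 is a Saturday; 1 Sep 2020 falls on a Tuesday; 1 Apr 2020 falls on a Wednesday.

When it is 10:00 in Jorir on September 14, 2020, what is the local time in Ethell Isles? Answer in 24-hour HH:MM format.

1 February 2020 is a Saturday, so the first Sunday is February 2.
1 September 2020 is a Tuesday, so the first Sunday is September 6 and the third is September 20.
September 14, 2020 lies within the daylight-saving period (2 February – 20 September), so Jorir is on daylight time, UTC+00:00.
10:00 Jorir − 0h = 10:00 UTC.
1 April 2020 is a Wednesday, so the first Monday is April 6 and the third is April 20.
1 September 2020 is a Tuesday, so the first Sunday is September 6 and the second is September 13.
At the standard offset (UTC+11:00), 10:00 UTC + 11h = 21:00 Ethell Isles standard time.
Daylight saving runs 20 April – 13 September; the standard-time date in Ethell Isles, September 14, 2020, is outside that window, so Ethell Isles is on standard time at UTC+11:00.
10:00 UTC + 11h = 21:00 Ethell Isles.

21:00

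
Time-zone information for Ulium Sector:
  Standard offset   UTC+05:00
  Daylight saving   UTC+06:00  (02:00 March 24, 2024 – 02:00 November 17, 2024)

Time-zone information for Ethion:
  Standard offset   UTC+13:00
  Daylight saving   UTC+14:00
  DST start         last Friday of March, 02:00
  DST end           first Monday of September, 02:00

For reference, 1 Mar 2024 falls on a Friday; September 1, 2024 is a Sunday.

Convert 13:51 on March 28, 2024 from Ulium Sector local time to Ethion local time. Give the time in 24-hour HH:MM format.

Daylight saving runs 24 March – 17 November; March 28, 2024 is inside that window, so Ulium Sector is at UTC+06:00.
13:51 Ulium Sector − 6h = 07:51 UTC.
1 March 2024 is a Friday, so Fridays fall on 1, 8, 15, 22, 29; the last is March 29.
1 September 2024 is a Sunday, so the first Monday is September 2.
At the standard offset (UTC+13:00), 07:51 UTC + 13h = 20:51 Ethion standard time.
The standard-time date in Ethion, March 28, 2024, is outside the daylight-saving period (29 March – 2 September), so Ethion is on standard time, UTC+13:00.
07:51 UTC + 13h = 20:51 Ethion.

20:51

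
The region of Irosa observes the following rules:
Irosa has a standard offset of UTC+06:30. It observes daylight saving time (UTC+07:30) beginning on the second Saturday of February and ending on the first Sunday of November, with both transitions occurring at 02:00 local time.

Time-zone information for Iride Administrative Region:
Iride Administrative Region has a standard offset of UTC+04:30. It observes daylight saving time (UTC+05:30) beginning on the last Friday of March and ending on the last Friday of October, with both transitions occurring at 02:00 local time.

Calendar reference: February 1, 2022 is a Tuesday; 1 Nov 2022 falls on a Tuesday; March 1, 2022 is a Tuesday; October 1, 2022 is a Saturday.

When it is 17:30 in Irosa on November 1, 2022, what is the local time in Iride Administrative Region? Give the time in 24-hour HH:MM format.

14:30

1 February 2022 is a Tuesday, so the first Saturday is February 5 and the second is February 12.
1 November 2022 is a Tuesday, so the first Sunday is November 6.
November 1, 2022 lies within the daylight-saving period (12 February – 6 November), so Irosa is on daylight time, UTC+07:30.
17:30 Irosa − 7h30m = 10:00 UTC.
1 March 2022 is a Tuesday, so Fridays fall on 4, 11, 18, 25; the last is March 25.
1 October 2022 is a Saturday, so Fridays fall on 7, 14, 21, 28; the last is October 28.
At the standard offset (UTC+04:30), 10:00 UTC + 4h30m = 14:30 Iride Administrative Region standard time.
The standard-time date in Iride Administrative Region, November 1, 2022, is outside the daylight-saving period (25 March – 28 October), so Iride Administrative Region is on standard time, UTC+04:30.
10:00 UTC + 4h30m = 14:30 Iride Administrative Region.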